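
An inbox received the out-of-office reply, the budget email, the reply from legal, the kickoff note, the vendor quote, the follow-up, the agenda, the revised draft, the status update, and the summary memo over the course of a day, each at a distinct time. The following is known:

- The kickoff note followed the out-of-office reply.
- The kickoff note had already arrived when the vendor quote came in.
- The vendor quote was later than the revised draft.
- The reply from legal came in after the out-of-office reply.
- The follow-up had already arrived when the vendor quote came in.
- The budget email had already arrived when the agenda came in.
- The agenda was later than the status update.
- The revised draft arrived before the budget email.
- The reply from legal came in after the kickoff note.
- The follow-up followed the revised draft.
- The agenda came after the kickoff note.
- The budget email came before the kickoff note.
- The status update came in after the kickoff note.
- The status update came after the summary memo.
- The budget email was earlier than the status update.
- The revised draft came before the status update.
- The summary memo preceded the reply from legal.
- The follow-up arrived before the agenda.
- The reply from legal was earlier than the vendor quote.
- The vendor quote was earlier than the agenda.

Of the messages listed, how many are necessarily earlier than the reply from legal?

5

Directly stated before the reply from legal: the kickoff note, the out-of-office reply, and the summary memo.
The budget email reaches the reply from legal via the budget email → the kickoff note → the reply from legal.
The revised draft reaches the reply from legal via the revised draft → the budget email → the kickoff note → the reply from legal.
That's the budget email, the kickoff note, the out-of-office reply, the revised draft, and the summary memo — 5 in all.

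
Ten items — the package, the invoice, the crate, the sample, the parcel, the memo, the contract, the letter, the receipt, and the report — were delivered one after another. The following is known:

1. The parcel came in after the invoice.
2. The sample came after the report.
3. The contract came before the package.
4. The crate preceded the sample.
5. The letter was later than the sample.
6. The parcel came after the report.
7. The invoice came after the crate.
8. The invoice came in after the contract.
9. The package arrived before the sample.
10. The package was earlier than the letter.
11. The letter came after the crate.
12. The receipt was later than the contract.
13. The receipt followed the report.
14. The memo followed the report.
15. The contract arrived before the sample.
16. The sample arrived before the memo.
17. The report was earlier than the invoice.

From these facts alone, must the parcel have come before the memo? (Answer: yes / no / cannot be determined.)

No chain of stated constraints runs from the parcel to the memo, and none runs from the memo to the parcel either.
So the relative order of the parcel and the memo is not fixed by the given facts.

cannot be determined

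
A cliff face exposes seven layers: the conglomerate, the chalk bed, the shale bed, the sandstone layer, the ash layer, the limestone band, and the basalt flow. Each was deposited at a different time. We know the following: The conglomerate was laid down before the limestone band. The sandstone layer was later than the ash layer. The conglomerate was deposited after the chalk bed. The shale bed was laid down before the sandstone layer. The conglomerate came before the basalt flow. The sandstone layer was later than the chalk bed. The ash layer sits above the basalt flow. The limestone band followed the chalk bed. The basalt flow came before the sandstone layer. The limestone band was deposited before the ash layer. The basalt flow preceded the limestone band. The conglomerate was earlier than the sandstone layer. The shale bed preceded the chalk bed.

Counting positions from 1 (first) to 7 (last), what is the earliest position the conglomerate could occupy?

The chalk bed and the shale bed must both come before the conglomerate — 2 forced predecessors.
Nothing else is forced ahead of the conglomerate, so its earliest slot is position 2 + 1 = 3.

3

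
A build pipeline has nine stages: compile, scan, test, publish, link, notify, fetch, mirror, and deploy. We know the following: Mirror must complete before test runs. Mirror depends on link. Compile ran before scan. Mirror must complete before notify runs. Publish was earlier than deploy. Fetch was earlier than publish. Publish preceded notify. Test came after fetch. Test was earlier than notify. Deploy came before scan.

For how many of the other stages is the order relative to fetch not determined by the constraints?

Forced after fetch: deploy, notify, publish, scan, and test.
That leaves compile, link, and mirror with no forced order relative to fetch — 3.

3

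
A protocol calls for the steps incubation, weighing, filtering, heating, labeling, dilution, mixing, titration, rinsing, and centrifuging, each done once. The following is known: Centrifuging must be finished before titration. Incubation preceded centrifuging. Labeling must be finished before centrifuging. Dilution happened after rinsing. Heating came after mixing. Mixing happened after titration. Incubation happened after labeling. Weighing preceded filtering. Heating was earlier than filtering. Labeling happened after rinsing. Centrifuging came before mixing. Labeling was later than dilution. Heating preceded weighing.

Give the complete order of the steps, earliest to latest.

rinsing, dilution, labeling, incubation, centrifuging, titration, mixing, heating, weighing, filtering

The constraints fix every adjacent pair, so only one ordering works:
rinsing → dilution → labeling → incubation → centrifuging → titration → mixing → heating → weighing → filtering.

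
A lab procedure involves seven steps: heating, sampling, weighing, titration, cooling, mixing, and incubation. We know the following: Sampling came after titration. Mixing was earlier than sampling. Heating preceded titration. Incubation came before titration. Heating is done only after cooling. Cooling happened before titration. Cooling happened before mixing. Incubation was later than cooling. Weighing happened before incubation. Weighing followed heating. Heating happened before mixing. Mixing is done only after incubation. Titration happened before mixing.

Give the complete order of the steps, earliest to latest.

The constraints fix every adjacent pair, so only one ordering works:
cooling → heating → weighing → incubation → titration → mixing → sampling.

cooling, heating, weighing, incubation, titration, mixing, sampling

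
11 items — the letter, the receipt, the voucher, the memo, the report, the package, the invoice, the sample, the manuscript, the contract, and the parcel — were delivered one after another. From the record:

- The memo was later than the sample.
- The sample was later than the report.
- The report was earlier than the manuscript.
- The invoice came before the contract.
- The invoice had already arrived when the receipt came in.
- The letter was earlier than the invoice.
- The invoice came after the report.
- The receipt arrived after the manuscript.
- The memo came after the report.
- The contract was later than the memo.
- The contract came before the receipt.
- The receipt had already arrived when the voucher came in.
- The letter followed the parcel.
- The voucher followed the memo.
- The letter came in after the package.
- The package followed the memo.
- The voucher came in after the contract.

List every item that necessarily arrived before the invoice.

the letter, the memo, the package, the parcel, the report, the sample

Directly stated before the invoice: the letter and the report.
The memo reaches the invoice via the memo → the package → the letter → the invoice.
The package reaches the invoice via the package → the letter → the invoice.
The parcel reaches the invoice via the parcel → the letter → the invoice.
Likewise the sample reaches the invoice by chaining the stated constraints.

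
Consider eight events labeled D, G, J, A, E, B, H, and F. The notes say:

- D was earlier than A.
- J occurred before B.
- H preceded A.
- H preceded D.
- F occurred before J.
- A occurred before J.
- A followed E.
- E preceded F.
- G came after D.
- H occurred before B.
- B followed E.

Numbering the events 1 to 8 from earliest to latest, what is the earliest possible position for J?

A, D, E, F, and H must all come before J — 5 forced predecessors.
Nothing else is forced ahead of J, so its earliest slot is position 5 + 1 = 6.

6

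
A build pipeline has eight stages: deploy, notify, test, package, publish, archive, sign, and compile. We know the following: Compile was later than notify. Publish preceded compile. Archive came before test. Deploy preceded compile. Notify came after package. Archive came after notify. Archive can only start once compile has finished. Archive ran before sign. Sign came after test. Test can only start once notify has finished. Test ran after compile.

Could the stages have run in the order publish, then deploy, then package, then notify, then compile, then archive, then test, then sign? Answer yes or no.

yes

Check each stated constraint against the proposed order — e.g. deploy is ahead of compile; publish is ahead of compile. Every pair is in the required order; nothing is violated.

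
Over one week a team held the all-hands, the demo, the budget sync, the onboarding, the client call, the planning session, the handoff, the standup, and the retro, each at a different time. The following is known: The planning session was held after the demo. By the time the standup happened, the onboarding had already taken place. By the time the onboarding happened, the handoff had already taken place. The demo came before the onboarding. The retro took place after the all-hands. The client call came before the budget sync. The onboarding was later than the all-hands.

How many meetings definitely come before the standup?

4

Directly stated before the standup: the onboarding.
The all-hands reaches the standup via the all-hands → the onboarding → the standup.
The demo reaches the standup via the demo → the onboarding → the standup.
The handoff reaches the standup via the handoff → the onboarding → the standup.
No chain forces the budget sync (or any of the others) ahead of the standup.
That's the all-hands, the demo, the handoff, and the onboarding — 4 in all.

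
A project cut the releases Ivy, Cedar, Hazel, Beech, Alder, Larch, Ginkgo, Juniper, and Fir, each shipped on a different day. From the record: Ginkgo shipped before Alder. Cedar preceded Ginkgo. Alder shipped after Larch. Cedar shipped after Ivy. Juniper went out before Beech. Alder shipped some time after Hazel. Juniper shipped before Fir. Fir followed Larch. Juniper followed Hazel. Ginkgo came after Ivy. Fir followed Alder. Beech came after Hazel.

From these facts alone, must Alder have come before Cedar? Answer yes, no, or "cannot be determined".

no

Tracing the constraints gives Cedar → Ginkgo → Alder, so Cedar must come before Alder.
That means Alder cannot be before Cedar.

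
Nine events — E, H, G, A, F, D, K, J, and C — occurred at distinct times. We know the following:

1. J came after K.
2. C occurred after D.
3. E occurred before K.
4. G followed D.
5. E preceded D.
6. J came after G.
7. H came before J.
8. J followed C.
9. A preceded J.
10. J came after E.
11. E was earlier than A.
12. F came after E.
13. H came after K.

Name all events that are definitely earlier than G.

Directly stated before G: D.
E reaches G via E → D → G.
No chain forces F (or any of the others) ahead of G.

D, E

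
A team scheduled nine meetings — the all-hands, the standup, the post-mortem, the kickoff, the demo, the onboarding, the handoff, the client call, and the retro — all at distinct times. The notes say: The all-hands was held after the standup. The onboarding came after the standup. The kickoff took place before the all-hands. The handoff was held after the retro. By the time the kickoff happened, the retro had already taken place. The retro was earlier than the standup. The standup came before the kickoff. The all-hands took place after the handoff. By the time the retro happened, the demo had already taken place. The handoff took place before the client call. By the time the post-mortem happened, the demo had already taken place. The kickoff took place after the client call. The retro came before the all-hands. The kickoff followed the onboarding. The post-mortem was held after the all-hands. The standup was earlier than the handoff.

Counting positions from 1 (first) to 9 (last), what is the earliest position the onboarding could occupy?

4

The demo, the retro, and the standup must all come before the onboarding — 3 forced predecessors.
Nothing else is forced ahead of the onboarding, so its earliest slot is position 3 + 1 = 4.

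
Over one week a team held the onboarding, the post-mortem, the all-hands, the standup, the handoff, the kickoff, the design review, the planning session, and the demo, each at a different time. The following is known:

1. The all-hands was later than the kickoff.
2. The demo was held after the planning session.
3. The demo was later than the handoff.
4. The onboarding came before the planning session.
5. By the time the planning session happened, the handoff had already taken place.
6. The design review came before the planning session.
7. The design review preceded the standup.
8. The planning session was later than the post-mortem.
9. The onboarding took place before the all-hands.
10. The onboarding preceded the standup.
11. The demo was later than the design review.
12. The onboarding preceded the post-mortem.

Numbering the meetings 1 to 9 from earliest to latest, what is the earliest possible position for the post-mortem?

2

The onboarding must come before the post-mortem — 1 forced predecessor.
Nothing else is forced ahead of the post-mortem, so its earliest slot is position 1 + 1 = 2.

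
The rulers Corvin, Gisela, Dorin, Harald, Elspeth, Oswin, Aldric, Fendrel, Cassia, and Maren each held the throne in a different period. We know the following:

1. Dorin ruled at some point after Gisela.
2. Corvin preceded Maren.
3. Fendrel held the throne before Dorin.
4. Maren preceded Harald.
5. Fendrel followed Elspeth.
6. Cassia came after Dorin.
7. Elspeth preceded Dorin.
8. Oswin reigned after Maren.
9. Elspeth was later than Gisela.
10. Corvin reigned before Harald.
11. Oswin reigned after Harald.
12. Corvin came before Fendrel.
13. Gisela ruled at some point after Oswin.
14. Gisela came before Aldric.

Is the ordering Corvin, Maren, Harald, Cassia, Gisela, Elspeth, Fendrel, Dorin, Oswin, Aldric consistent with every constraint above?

no

The constraints require Oswin before Gisela, but in the proposed sequence Gisela appears ahead of Oswin. That one violation is enough.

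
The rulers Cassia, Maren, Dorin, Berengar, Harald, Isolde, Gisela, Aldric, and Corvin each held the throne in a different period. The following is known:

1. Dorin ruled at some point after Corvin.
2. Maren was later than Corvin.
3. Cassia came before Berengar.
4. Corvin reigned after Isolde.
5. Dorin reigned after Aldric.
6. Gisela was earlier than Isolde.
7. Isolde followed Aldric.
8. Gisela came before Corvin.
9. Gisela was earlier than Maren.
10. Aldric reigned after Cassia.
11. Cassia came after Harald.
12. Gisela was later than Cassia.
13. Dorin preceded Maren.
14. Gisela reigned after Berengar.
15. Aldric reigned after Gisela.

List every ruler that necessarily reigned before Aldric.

Berengar, Cassia, Gisela, Harald

Directly stated before Aldric: Cassia and Gisela.
Berengar reaches Aldric via Berengar → Gisela → Aldric.
Harald reaches Aldric via Harald → Cassia → Aldric.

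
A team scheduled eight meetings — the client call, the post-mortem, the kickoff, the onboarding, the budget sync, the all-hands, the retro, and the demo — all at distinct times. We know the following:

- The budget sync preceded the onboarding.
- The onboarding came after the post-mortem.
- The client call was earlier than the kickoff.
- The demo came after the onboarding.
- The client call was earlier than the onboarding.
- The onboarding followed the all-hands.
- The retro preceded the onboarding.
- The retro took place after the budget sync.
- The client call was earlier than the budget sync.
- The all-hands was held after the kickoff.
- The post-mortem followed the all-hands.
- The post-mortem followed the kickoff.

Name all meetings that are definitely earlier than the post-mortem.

Directly stated before the post-mortem: the all-hands and the kickoff.
The client call reaches the post-mortem via the client call → the kickoff → the post-mortem.
No chain forces the budget sync (or any of the others) ahead of the post-mortem.

the all-hands, the client call, the kickoff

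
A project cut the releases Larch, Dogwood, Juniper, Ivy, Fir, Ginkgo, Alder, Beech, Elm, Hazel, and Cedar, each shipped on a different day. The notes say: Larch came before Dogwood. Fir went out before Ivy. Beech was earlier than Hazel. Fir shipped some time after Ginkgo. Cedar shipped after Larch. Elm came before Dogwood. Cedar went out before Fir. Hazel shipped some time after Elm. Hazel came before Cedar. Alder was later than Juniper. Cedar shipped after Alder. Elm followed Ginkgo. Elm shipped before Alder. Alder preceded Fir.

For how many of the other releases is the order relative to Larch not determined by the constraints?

6

Forced after Larch: Cedar, Dogwood, Fir, and Ivy.
That leaves Alder, Beech, Elm, Ginkgo, Hazel, and Juniper with no forced order relative to Larch — 6.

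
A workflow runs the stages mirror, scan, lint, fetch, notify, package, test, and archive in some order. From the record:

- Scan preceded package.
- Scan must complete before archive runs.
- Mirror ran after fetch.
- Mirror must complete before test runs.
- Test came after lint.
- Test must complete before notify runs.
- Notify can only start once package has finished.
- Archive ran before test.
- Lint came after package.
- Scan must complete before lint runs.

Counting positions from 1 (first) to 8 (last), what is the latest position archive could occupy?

Archive must come before notify and test — 2 stages forced after it.
Everything else can be placed before archive in some valid order, so archive can sit as late as position 8 − 2 = 6.

6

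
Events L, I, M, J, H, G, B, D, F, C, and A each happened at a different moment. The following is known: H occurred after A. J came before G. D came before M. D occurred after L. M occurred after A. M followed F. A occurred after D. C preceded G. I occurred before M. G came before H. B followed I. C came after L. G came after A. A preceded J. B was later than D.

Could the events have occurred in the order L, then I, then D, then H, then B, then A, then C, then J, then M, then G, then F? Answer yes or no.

The constraints require A before H, but in the proposed sequence H appears ahead of A. That one violation is enough.

no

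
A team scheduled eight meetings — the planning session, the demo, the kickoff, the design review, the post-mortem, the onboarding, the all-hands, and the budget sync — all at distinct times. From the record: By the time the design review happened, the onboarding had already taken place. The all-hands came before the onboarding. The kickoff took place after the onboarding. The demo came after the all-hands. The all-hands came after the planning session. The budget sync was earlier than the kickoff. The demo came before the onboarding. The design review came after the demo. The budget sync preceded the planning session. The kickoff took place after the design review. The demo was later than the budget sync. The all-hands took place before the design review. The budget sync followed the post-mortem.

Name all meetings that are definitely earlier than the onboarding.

Directly stated before the onboarding: the all-hands and the demo.
The budget sync reaches the onboarding via the budget sync → the demo → the onboarding.
The planning session reaches the onboarding via the planning session → the all-hands → the onboarding.
The post-mortem reaches the onboarding via the post-mortem → the budget sync → the demo → the onboarding.

the all-hands, the budget sync, the demo, the planning session, the post-mortem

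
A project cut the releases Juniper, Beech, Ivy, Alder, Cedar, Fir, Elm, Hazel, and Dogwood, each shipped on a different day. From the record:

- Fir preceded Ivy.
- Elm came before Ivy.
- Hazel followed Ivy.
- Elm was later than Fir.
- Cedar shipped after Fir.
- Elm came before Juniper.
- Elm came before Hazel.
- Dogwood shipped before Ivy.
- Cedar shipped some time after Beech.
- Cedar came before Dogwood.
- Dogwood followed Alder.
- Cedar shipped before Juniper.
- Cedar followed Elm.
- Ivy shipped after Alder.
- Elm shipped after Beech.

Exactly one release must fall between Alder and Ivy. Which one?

Dogwood

Tracing the constraints gives Alder → Dogwood → Ivy, so Dogwood sits after Alder and before Ivy.
No other release is forced both after Alder and before Ivy.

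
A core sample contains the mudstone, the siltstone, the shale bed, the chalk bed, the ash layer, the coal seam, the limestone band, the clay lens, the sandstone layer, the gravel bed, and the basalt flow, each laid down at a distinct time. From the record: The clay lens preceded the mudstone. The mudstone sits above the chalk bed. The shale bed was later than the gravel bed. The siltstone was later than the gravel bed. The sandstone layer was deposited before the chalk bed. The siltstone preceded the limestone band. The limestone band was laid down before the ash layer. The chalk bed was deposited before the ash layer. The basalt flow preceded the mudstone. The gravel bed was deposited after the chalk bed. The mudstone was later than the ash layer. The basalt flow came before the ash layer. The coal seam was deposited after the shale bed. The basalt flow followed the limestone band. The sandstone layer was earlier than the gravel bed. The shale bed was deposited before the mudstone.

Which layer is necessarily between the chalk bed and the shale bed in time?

Tracing the constraints gives the chalk bed → the gravel bed → the shale bed, so the gravel bed sits after the chalk bed and before the shale bed.
No other layer is forced both after the chalk bed and before the shale bed.

the gravel bed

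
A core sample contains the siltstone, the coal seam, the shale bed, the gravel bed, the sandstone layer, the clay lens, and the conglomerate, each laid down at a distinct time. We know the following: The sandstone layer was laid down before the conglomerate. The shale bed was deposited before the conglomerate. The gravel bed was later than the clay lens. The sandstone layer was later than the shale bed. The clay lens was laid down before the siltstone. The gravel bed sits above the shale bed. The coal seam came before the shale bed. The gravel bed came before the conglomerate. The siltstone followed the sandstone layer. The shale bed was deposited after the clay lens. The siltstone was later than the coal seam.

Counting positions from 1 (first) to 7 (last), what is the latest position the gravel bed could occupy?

6

The gravel bed must come before the conglomerate — 1 layer forced after it.
Everything else can be placed before the gravel bed in some valid order, so the gravel bed can sit as late as position 7 − 1 = 6.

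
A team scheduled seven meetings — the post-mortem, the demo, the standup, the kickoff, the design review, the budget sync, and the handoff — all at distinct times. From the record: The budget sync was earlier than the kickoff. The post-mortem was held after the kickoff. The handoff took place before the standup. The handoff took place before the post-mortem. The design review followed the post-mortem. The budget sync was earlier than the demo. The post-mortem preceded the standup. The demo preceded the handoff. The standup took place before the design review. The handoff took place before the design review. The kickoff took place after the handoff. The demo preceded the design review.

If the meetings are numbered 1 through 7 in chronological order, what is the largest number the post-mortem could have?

5

The post-mortem must come before the design review and the standup — 2 meetings forced after it.
Everything else can be placed before the post-mortem in some valid order, so the post-mortem can sit as late as position 7 − 2 = 5.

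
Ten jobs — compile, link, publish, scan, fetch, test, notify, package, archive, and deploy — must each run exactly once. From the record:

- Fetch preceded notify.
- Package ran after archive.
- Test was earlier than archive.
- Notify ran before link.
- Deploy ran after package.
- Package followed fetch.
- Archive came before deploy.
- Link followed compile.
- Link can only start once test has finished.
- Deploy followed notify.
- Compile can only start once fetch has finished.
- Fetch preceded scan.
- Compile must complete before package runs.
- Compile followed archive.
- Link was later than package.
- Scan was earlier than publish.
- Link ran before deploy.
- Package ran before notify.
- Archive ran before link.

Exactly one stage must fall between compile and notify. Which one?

package

Tracing the constraints gives compile → package → notify, so package sits after compile and before notify.
No other stage is forced both after compile and before notify.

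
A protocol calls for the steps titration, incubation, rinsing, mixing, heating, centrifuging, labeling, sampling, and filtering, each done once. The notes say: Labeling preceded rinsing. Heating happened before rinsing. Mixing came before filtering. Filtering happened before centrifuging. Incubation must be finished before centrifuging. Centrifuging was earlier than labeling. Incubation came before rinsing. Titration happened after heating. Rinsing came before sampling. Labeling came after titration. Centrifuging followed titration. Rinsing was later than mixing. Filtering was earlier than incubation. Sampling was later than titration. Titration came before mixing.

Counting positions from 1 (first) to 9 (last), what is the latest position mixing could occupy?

Mixing must come before centrifuging, filtering, incubation, labeling, rinsing, and sampling — 6 steps forced after it.
Everything else can be placed before mixing in some valid order, so mixing can sit as late as position 9 − 6 = 3.

3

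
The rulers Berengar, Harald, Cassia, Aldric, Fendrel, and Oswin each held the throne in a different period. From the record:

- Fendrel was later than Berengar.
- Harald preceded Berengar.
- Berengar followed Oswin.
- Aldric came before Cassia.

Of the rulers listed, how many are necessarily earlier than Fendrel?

Directly stated before Fendrel: Berengar.
Harald reaches Fendrel via Harald → Berengar → Fendrel.
Oswin reaches Fendrel via Oswin → Berengar → Fendrel.
That's Berengar, Harald, and Oswin — 3 in all.

3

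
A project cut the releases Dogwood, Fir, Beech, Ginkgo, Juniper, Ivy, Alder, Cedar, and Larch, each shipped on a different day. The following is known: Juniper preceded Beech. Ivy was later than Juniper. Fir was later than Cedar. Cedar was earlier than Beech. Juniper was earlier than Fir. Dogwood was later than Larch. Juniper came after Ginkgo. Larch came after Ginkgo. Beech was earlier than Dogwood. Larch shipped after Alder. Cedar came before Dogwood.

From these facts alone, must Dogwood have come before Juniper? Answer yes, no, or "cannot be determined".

Tracing the constraints gives Juniper → Beech → Dogwood, so Juniper must come before Dogwood.
That means Dogwood cannot be before Juniper.

no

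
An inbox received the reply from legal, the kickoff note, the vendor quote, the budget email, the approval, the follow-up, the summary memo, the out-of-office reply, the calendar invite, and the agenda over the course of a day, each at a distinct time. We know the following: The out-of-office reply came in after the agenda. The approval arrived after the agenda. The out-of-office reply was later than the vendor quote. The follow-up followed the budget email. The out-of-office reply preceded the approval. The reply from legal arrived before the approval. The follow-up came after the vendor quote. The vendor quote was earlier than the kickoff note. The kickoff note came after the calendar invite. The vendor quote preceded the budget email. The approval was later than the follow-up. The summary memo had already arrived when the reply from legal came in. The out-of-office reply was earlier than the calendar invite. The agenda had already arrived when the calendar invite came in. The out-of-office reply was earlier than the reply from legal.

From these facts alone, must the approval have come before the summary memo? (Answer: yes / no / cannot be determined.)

no

Tracing the constraints gives the summary memo → the reply from legal → the approval, so the summary memo must come before the approval.
That means the approval cannot be before the summary memo.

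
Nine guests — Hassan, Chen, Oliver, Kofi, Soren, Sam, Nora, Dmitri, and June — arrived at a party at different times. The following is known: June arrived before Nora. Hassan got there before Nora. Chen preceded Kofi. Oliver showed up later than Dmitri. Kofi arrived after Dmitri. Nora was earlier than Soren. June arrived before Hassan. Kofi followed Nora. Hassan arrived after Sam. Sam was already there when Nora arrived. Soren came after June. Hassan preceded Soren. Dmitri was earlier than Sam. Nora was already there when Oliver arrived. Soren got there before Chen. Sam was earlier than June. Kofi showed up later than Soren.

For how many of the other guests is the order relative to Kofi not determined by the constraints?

Forced before Kofi: Chen, Dmitri, Hassan, June, Nora, Sam, and Soren.
That leaves Oliver with no forced order relative to Kofi — 1.

1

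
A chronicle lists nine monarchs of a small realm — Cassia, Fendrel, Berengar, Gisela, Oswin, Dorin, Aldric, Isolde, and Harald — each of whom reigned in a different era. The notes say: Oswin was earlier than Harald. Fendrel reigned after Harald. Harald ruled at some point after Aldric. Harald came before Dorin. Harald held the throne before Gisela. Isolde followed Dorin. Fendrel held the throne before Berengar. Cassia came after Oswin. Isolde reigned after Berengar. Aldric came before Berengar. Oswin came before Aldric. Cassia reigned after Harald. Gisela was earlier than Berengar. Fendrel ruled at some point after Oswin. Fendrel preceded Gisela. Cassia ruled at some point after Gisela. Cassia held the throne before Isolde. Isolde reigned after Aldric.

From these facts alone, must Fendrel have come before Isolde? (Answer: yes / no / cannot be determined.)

Chain the constraints: Fendrel → Berengar → Isolde. Each link is directly stated, so Fendrel comes before Isolde.

yes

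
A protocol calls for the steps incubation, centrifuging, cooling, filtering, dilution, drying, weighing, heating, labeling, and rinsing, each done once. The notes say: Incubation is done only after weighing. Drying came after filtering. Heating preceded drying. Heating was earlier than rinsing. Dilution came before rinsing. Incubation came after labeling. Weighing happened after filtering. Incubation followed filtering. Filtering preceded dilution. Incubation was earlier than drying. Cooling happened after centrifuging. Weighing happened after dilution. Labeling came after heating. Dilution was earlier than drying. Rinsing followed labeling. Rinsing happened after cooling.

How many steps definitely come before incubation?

Directly stated before incubation: filtering, labeling, and weighing.
Dilution reaches incubation via dilution → weighing → incubation.
Heating reaches incubation via heating → labeling → incubation.
No chain forces centrifuging (or any of the others) ahead of incubation.
That's dilution, filtering, heating, labeling, and weighing — 5 in all.

5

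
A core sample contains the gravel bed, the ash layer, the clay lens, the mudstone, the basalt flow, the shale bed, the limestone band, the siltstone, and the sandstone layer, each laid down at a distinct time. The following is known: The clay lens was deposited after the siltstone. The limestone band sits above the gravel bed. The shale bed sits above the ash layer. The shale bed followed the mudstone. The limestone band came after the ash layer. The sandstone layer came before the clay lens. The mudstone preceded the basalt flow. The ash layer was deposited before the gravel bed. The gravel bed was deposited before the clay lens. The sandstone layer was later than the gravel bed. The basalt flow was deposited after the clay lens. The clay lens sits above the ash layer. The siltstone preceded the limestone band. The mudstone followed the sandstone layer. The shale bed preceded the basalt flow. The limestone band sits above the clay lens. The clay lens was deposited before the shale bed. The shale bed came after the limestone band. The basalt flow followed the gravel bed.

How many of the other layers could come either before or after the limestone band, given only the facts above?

1

Forced before the limestone band: the ash layer, the clay lens, the gravel bed, the sandstone layer, and the siltstone; forced after the limestone band: the basalt flow and the shale bed.
That leaves the mudstone with no forced order relative to the limestone band — 1.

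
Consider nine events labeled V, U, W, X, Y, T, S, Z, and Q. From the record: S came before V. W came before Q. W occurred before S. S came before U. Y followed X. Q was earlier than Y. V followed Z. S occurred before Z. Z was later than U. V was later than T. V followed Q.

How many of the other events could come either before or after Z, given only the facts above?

Forced before Z: S, U, and W; forced after Z: V.
That leaves Q, T, X, and Y with no forced order relative to Z — 4.

4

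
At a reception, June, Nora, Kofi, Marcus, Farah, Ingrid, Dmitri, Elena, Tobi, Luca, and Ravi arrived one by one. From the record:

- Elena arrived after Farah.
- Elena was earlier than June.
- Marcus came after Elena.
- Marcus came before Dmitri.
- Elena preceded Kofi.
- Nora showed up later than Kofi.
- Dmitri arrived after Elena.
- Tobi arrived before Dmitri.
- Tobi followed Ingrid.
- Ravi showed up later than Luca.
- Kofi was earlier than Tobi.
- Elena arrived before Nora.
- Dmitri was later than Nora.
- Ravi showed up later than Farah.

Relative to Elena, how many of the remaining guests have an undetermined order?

Forced before Elena: Farah; forced after Elena: Dmitri, June, Kofi, Marcus, Nora, and Tobi.
That leaves Ingrid, Luca, and Ravi with no forced order relative to Elena — 3.

3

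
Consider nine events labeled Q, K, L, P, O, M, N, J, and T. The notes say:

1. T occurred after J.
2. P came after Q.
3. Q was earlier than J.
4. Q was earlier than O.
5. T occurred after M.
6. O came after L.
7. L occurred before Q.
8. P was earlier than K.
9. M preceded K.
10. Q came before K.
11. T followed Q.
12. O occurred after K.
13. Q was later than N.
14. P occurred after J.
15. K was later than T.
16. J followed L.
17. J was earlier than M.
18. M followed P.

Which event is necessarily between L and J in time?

Tracing the constraints gives L → Q → J, so Q sits after L and before J.
No other event is forced both after L and before J.

Q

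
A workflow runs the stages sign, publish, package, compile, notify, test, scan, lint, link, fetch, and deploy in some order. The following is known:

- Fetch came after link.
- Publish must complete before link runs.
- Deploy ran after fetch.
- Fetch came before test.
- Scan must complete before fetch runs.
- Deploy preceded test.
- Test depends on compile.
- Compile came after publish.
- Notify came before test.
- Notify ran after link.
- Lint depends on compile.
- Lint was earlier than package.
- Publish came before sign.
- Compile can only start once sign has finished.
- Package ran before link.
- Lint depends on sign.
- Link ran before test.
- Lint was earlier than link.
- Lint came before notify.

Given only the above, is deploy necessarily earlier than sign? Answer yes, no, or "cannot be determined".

Tracing the constraints gives sign → lint → link → fetch → deploy, so sign must come before deploy.
That means deploy cannot be before sign.

no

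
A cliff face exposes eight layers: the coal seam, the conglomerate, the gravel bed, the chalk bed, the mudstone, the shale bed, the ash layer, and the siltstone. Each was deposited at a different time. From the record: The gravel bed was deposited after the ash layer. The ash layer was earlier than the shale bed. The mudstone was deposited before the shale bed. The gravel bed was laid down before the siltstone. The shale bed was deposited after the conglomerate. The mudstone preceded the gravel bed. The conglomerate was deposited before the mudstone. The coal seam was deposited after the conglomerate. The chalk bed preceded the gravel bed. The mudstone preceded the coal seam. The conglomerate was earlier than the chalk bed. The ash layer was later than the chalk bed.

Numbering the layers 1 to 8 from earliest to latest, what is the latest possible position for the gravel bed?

The gravel bed must come before the siltstone — 1 layer forced after it.
Everything else can be placed before the gravel bed in some valid order, so the gravel bed can sit as late as position 8 − 1 = 7.

7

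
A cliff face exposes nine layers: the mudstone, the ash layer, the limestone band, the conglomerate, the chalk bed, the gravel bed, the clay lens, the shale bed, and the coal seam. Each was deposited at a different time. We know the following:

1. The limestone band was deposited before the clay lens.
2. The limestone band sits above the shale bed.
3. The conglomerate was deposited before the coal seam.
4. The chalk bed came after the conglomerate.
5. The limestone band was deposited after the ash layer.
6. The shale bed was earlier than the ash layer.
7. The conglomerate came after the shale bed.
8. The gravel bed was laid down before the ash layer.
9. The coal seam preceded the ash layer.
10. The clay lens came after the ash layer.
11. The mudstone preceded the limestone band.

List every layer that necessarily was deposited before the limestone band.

Directly stated before the limestone band: the ash layer, the mudstone, and the shale bed.
The coal seam reaches the limestone band via the coal seam → the ash layer → the limestone band.
The conglomerate reaches the limestone band via the conglomerate → the coal seam → the ash layer → the limestone band.
The gravel bed reaches the limestone band via the gravel bed → the ash layer → the limestone band.
No chain forces the chalk bed (or any of the others) ahead of the limestone band.

the ash layer, the coal seam, the conglomerate, the gravel bed, the mudstone, the shale bed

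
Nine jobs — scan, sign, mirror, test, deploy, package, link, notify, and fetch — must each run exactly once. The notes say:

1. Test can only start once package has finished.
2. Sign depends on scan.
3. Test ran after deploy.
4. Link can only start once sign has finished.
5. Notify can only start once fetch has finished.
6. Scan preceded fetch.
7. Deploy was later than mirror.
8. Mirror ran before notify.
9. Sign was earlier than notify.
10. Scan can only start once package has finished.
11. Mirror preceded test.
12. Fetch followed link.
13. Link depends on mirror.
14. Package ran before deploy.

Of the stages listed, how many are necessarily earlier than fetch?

Directly stated before fetch: link and scan.
Mirror reaches fetch via mirror → link → fetch.
Package reaches fetch via package → scan → fetch.
Sign reaches fetch via sign → link → fetch.
That's link, mirror, package, scan, and sign — 5 in all.

5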